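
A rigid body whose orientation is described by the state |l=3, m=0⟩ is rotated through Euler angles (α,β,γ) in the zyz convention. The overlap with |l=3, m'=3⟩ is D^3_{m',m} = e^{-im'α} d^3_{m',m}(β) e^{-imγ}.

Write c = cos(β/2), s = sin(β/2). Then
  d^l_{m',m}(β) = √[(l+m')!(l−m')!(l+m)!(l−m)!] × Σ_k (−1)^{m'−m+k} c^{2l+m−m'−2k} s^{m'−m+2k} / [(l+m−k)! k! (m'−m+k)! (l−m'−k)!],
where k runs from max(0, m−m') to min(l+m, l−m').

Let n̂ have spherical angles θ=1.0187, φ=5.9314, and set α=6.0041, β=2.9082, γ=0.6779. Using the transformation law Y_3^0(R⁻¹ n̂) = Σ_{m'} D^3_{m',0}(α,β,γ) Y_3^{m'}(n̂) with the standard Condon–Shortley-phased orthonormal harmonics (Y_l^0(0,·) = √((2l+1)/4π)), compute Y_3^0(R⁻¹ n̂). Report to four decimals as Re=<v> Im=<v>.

Re=0.2937 Im=0.0000

Need the full column D^3_{m',0} for m'=−3..3 at α=6.0041, β=2.9082, γ=0.6779.
cos(β/2)=0.116432, sin(β/2)=0.993199
d^3_{-3,0}: single k=3 term ⇒ +0.006916;  D = +0.004630-0.005137i
d^3_{-2,0}: k∈[2..3] ⇒ +0.000993 -0.072252 = -0.071259;  D = -0.060443+0.037741i
d^3_{-1,0}: k∈[1..3] ⇒ +0.000074 -0.016071 +0.389800 = +0.373803;  D = +0.359340-0.102974i
d^3_{0,0}: k∈[0..3] ⇒ +0.000002 -0.001632 +0.118721 -0.959880 = -0.842787;  D = -0.842787+0.000000i
d^3_{1,0}: k∈[0..2] ⇒ -0.000074 +0.016071 -0.389800 = -0.373803;  D = -0.359340-0.102974i
d^3_{2,0}: k∈[0..1] ⇒ +0.000993 -0.072252 = -0.071259;  D = -0.060443-0.037741i
d^3_{3,0}: single k=0 term ⇒ -0.006916;  D = -0.004630-0.005137i
Y_3^{m'}(θ=1.0187,φ=5.9314) and Σ D·Y over m':
  (+0.0046-0.0051i)·(+0.1269+0.2241i)  (-0.0604+0.0377i)·(+0.2963+0.2514i)  (+0.3593-0.1030i)·(+0.0970+0.0356i)  (-0.8428+0.0000i)·(-0.3180+0.0000i)  (-0.3593-0.1030i)·(-0.0970+0.0356i)  (-0.0604-0.0377i)·(+0.2963-0.2514i)  (-0.0046-0.0051i)·(-0.1269+0.2241i)
Y_3^0(R⁻¹ n̂) = +0.293684+0.000000i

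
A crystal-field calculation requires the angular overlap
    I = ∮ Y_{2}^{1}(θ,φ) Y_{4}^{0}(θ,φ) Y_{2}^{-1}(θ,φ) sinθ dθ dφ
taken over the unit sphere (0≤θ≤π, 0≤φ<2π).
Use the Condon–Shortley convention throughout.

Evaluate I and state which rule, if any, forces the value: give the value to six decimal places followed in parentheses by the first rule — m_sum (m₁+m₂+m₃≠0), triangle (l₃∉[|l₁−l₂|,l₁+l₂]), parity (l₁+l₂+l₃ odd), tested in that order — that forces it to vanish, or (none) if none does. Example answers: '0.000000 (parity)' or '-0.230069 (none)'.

m-sum 0 ✓  L=8 even ✓  2≤2≤6 ✓
Π(2lᵢ+1) = 5×9×5 = 225
triangle coeff Δ(2,4,2) = 1/630
Σ_t [2,2]: t=2:+1/16 = 1/16
(3j)²=2/35 [(2 4 2; 0 0 0)], sign=+1
Σ_t [1,1]: t=1:−1/36 = -1/36
(3j)²=8/315 [(2 4 2; 1 0 -1)], sign=+1
⇒ 4πI² = 16/49
I = (+1)√(16/49/(4π)) = 0.16119702
No selection rule forces the value: the integral is nonzero (none).

0.161197 (none)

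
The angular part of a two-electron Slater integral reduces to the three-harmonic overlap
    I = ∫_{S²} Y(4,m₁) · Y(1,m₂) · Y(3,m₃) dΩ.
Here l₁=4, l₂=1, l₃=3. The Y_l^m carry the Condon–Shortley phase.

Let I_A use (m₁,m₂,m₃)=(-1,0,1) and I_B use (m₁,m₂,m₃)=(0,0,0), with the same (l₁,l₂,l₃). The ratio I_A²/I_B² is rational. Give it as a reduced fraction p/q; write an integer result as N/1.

15/16

Same 4,1,3: normalisation and zero-m 3j drop out of the ratio.
A: Δ: 2! 6! 0! / 9! → 1/252; sum: t=1:−1/48 = -1/48; 3j²(4 1 3; -1 0 1) = Δ·Π!·Σ² = 5/84  (sign -1)
B: Δ: 2! 6! 0! / 9! → 1/252; sum: t=1:−1/36 = -1/36; 3j²(4 1 3; 0 0 0) = Δ·Π!·Σ² = 4/63  (sign +1)
I_A²/I_B² = (5/84)/(4/63) = 15/16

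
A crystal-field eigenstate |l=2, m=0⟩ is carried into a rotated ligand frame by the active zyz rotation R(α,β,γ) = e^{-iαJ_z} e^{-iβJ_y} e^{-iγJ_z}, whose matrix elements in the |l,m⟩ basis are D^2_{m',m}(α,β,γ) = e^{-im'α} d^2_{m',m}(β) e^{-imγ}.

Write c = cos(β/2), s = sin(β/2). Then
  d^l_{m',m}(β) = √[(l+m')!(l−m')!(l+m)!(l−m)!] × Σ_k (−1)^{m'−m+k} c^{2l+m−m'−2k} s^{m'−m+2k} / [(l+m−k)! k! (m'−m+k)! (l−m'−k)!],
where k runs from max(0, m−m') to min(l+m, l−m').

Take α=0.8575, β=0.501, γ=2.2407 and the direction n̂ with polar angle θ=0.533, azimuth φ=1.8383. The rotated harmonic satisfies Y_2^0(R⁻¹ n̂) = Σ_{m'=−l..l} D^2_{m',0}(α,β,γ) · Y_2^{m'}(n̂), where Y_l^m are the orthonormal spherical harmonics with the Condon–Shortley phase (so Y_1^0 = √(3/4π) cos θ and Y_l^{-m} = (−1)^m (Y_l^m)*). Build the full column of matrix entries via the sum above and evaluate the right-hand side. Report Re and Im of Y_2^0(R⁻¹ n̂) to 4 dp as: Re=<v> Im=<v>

Need the full column D^2_{m',0} for m'=−2..2 at α=0.8575, β=0.5010, γ=2.2407.
cos(β/2)=0.968789, sin(β/2)=0.247888
d^2_{-2,0}: single k=2 term ⇒ +0.141269;  D = -0.020301+0.139802i
d^2_{-1,0}: k∈[1..2] ⇒ +0.552101 -0.036147 = +0.515954;  D = +0.337604+0.390169i
d^2_{0,0}: k∈[0..2] ⇒ +0.880879 -0.230691 +0.003776 = +0.653964;  D = +0.653964+0.000000i
d^2_{1,0}: k∈[0..1] ⇒ -0.552101 +0.036147 = -0.515954;  D = -0.337604+0.390169i
d^2_{2,0}: single k=0 term ⇒ +0.141269;  D = -0.020301-0.139802i
Y_2^{m'}(θ=0.533,φ=1.8383) and Σ D·Y over m':
  (-0.0203+0.1398i)·(-0.0858+0.0508i)  (+0.3376+0.3902i)·(-0.0894-0.3261i)  (+0.6540+0.0000i)·(+0.3865+0.0000i)  (-0.3376+0.3902i)·(+0.0894-0.3261i)  (-0.0203-0.1398i)·(-0.0858-0.0508i)
Y_2^0(R⁻¹ n̂) = +0.436124+0.000000i

Re=0.4361 Im=0.0000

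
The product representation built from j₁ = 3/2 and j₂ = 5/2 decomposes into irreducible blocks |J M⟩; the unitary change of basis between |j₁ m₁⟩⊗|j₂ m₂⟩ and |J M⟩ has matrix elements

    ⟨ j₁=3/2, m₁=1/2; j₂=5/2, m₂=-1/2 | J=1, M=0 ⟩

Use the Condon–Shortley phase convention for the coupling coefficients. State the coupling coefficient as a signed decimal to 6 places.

-0.547723  (= −√(3/10))

j₁+j₂−J=3  J+j₁−j₂=0  J−j₁+j₂=2  j₁+j₂+J+1=6
(j₁±m₁, j₂±m₂, J±M) = (2,1,2,3,1,1)
P² = 6/5
sum k=1..1:
  [1] −1/2 = -1/2
S = -1/2
C² = P²·S² = 3/10 ; C = -0.547723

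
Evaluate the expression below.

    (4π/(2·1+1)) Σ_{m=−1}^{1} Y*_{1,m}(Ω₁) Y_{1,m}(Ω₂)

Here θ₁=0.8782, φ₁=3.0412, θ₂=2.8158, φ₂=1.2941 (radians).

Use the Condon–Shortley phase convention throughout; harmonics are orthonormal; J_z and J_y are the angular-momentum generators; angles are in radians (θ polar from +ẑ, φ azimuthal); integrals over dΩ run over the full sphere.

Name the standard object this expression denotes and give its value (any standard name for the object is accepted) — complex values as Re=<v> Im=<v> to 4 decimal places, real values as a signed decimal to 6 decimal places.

Legendre polynomial (addition theorem), -0.648150

This sum is the spherical-harmonic addition theorem: it equals the Legendre polynomial P_l(cos γ) of the angle γ between the two directions.
Addition theorem: P_1(cos γ) = (4π/3) Σ_m Y*_{lm}(Ω₁) Y_{lm}(Ω₂), m = −1…1:
  [-1]  conj(Y_{1,-1})(Ω₁) = -0.264550+0.026648i ; Y_{1,-1}(Ω₂) = +0.030208-0.106373i ; Δ = -0.005157+0.028946i
  [+0]  conj(Y_{1,0})(Ω₁) = +0.311991-0.000000i ; Y_{1,0}(Ω₂) = -0.462901+0.000000i ; Δ = -0.144421+0.000000i
  [+1]  conj(Y_{1,1})(Ω₁) = +0.264550+0.026648i ; Y_{1,1}(Ω₂) = -0.030208-0.106373i ; Δ = -0.005157-0.028946i
Accumulated sum -0.154734+0.000000i; after 4π/(2l+1) scaling, -0.648150+0.000000i ⇒ P_1 = -0.648150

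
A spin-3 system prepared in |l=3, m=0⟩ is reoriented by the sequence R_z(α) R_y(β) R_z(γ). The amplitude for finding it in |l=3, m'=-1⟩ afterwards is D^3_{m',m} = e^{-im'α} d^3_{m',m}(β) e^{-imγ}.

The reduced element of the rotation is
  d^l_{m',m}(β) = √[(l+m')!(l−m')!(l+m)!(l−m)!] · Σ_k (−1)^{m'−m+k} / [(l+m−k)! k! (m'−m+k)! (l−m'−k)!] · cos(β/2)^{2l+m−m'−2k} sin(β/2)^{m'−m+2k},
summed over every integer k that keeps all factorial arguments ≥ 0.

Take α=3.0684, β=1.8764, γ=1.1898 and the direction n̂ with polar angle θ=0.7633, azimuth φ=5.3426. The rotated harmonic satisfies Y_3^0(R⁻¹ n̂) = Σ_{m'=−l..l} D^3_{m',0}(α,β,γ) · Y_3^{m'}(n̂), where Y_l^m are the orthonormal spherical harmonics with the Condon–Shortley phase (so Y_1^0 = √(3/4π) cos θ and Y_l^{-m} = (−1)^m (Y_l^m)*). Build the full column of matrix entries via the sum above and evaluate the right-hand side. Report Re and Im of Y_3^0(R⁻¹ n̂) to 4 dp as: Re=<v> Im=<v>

Need the full column D^3_{m',0} for m'=−3..3 at α=3.0684, β=1.8764, γ=1.1898.
cos(β/2)=0.591241, sin(β/2)=0.806495
d^3_{-3,0}: single k=3 term ⇒ +0.484857;  D = -0.473215+0.105610i
d^3_{-2,0}: k∈[2..3] ⇒ +0.435333 -0.810021 = -0.374688;  D = -0.370681+0.054653i
d^3_{-1,0}: k∈[1..3] ⇒ +0.201843 -1.126705 +0.698818 = -0.226044;  D = +0.225439-0.016530i
d^3_{0,0}: k∈[0..3] ⇒ +0.042716 -0.715325 +1.331000 -0.275176 = +0.383215;  D = +0.383215+0.000000i
d^3_{1,0}: k∈[0..2] ⇒ -0.201843 +1.126705 -0.698818 = +0.226044;  D = -0.225439-0.016530i
d^3_{2,0}: k∈[0..1] ⇒ +0.435333 -0.810021 = -0.374688;  D = -0.370681-0.054653i
d^3_{3,0}: single k=0 term ⇒ -0.484857;  D = +0.473215+0.105610i
Y_3^{m'}(θ=0.7633,φ=5.3426) and Σ D·Y over m':
  (-0.4732+0.1056i)·(-0.1309+0.0433i)  (-0.3707+0.0547i)·(-0.1078+0.3360i)  (+0.2254-0.0165i)·(+0.2120+0.2907i)  (+0.3832+0.0000i)·(-0.1050+0.0000i)  (-0.2254-0.0165i)·(-0.2120+0.2907i)  (-0.3707-0.0547i)·(-0.1078-0.3360i)  (+0.4732+0.1056i)·(+0.1309+0.0433i)
Y_3^0(R⁻¹ n̂) = +0.222825+0.000000i

Re=0.2228 Im=0.0000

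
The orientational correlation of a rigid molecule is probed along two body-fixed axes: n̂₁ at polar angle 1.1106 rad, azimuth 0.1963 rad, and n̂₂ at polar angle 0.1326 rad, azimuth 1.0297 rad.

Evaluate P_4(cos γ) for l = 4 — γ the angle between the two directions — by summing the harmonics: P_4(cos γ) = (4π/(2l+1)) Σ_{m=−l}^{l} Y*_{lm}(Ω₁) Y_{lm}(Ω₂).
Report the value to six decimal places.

-0.318932

Summing Y*_{l m}(θ₁,φ₁)·Y_{l m}(θ₂,φ₂) over m ∈ [−4, 4]; prefactor 4π/(2·4+1) = 1.396263:
  term(m=-4) = (-0.000038, 0.000007)   from Y*(Ω₁)=(0.201689, 0.201609), Y(Ω₂)=(-0.000076, 0.000112)
  term(m=-3) = (-0.000919, -0.000686)   from Y*(Ω₁)=(0.332474, 0.222081), Y(Ω₂)=(-0.002863, -0.000150)
  term(m=-2) = (-0.000337, -0.003498)   from Y*(Ω₁)=(0.094461, 0.039116), Y(Ω₂)=(-0.016133, -0.030348)
  term(m=-1) = (-0.049273, 0.054246)   from Y*(Ω₁)=(-0.298976, -0.059455), Y(Ω₂)=(0.123829, -0.206065)
  term(m=+0) = (-0.127285, -0.000000)   from Y*(Ω₁)=(-0.164568, -0.000000), Y(Ω₂)=(0.773451, 0.000000)
  term(m=+1) = (-0.049273, -0.054246)   from Y*(Ω₁)=(0.298976, -0.059455), Y(Ω₂)=(-0.123829, -0.206065)
  term(m=+2) = (-0.000337, 0.003498)   from Y*(Ω₁)=(0.094461, -0.039116), Y(Ω₂)=(-0.016133, 0.030348)
  term(m=+3) = (-0.000919, 0.000686)   from Y*(Ω₁)=(-0.332474, 0.222081), Y(Ω₂)=(0.002863, -0.000150)
  term(m=+4) = (-0.000038, -0.000007)   from Y*(Ω₁)=(0.201689, -0.201609), Y(Ω₂)=(-0.000076, -0.000112)
Accumulated sum (-0.228418, 0.000000); after 4π/(2l+1) scaling, (-0.318932, 0.000000) ⇒ P_4 = -0.318932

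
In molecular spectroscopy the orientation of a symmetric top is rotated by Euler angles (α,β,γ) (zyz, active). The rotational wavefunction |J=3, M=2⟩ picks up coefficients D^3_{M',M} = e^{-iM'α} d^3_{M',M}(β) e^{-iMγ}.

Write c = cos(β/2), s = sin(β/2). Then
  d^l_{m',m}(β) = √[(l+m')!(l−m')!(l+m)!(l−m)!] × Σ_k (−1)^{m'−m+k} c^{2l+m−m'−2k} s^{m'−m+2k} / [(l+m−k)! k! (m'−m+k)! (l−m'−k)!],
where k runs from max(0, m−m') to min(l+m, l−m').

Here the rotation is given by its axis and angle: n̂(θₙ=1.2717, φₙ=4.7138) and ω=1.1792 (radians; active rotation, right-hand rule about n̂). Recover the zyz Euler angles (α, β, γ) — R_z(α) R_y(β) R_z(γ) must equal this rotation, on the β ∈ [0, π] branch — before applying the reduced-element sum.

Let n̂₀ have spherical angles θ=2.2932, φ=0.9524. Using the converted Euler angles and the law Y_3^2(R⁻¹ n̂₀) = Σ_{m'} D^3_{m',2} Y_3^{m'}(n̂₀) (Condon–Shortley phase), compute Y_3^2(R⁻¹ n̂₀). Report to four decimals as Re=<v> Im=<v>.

Re=0.2117 Im=0.2305

Axis–angle → zyz. n̂ = (sinθₙcosφₙ, sinθₙsinφₙ, cosθₙ) = (+0.001348, -0.955602, +0.294657), ω = 1.1792.
R = I cosω + sinω [n̂]ₓ + (1−cosω) n̂n̂ᵀ gives
  R = [+0.381666, -0.273148, -0.883018; +0.271555, +0.946313, -0.175354; +0.883510, -0.172861, +0.435350]
β = atan2(√(R₁₃²+R₂₃²), R₃₃) = 1.120369; α = atan2(R₂₃, R₁₃) mod 2π = 3.337627; γ = atan2(R₃₂, −R₃₁) mod 2π = 3.334805
Need the full column D^3_{m',2} for m'=−3..3 at α=3.3376, β=1.1204, γ=3.3348.
cos(β/2)=0.847157, sin(β/2)=0.531343
d^3_{-3,2}: single k=5 term ⇒ +0.087885;  D = -0.086103-0.017605i
d^3_{-2,2}: k∈[4..5] ⇒ +0.286020 -0.022503 = +0.263517;  D = +0.263513+0.001487i
d^3_{-1,2}: k∈[3..4] ⇒ +0.576827 -0.113459 = +0.463369;  D = -0.454996+0.087689i
d^3_{0,2}: k∈[2..3] ⇒ +0.796463 -0.313319 = +0.483144;  D = +0.447518-0.182087i
d^3_{1,2}: k∈[1..2] ⇒ +0.733152 -0.576827 = +0.156325;  D = -0.130549+0.085991i
d^3_{2,2}: k∈[0..1] ⇒ +0.369644 -0.727068 = -0.357424;  D = -0.254476+0.250986i
d^3_{3,2}: single k=0 term ⇒ -0.567897;  D = +0.318908-0.469899i
Y_3^{m'}(θ=2.2932,φ=0.9524) and Σ D·Y over m':
  (-0.0861-0.0176i)·(-0.1691-0.0494i)  (+0.2635+0.0015i)·(+0.1247+0.3593i)  (-0.4550+0.0877i)·(+0.1667-0.2343i)  (+0.4475-0.1821i)·(+0.2009+0.0000i)  (-0.1305+0.0860i)·(-0.1667-0.2343i)  (-0.2545+0.2510i)·(+0.1247-0.3593i)  (+0.3189-0.4699i)·(+0.1691-0.0494i)
Y_3^2(R⁻¹ n̂) = +0.211666+0.230487i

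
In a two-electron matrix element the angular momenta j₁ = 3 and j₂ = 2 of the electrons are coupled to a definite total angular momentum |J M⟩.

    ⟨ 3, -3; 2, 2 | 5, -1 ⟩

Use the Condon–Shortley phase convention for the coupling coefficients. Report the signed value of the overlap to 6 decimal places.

+0.069007  (= +√(1/210))

√[11·0!6!4!/11! · 0!6!4!0!4!6!] = √(9953280/7)
  +(−1)^0/∏(0,0,6,4,0,0)! = 1/17280  (running 1/17280)
⟨..|..⟩ = √(9953280/7)·(1/17280) = +0.069007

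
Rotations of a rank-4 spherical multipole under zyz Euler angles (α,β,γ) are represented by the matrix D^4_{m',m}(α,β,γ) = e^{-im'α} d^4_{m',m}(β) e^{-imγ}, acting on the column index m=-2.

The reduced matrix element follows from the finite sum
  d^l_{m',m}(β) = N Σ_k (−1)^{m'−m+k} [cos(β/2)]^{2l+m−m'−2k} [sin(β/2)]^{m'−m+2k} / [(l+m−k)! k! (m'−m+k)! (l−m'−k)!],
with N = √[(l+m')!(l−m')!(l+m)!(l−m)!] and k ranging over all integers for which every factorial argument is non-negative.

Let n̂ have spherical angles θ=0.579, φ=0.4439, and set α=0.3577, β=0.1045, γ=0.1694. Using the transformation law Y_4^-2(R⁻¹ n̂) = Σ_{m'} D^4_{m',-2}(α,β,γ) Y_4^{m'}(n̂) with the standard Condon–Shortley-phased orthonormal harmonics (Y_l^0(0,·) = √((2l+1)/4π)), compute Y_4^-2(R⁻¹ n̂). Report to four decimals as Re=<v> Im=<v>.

Need the full column D^4_{m',-2} for m'=−4..4 at α=0.3577, β=0.1045, γ=0.1694.
cos(β/2)=0.998635, sin(β/2)=0.052226
d^4_{-4,-2}: single k=2 term ⇒ +0.014315;  D = -0.002827+0.014033i
d^4_{-3,-2}: k∈[1..2] ⇒ +0.193553 -0.001588 = +0.191965;  D = +0.030374+0.189547i
d^4_{-2,-2}: k∈[0..2] ⇒ +0.989134 -0.032464 +0.000111 = +0.956781;  D = +0.472577+0.831927i
d^4_{-1,-2}: k∈[0..2] ⇒ -0.219469 +0.003001 -0.000005 = -0.216473;  D = -0.166055-0.138876i
d^4_{0,-2}: k∈[0..2] ⇒ +0.025665 -0.000187 +0.000000 = +0.025478;  D = +0.024030+0.008468i
d^4_{1,-2}: k∈[0..2] ⇒ -0.002001 +0.000008 -0.000000 = -0.001993;  D = -0.001992+0.000038i
d^4_{2,-2}: k∈[0..2] ⇒ +0.000111 -0.000000 +0.000000 = +0.000111;  D = +0.000103-0.000041i
d^4_{3,-2}: k∈[0..1] ⇒ -0.000004 +0.000000 = -0.000004;  D = -0.000003+0.000003i
d^4_{4,-2}: single k=0 term ⇒ +0.000000;  D = +0.000000-0.000000i
Y_4^{m'}(θ=0.579,φ=0.4439) and Σ D·Y over m':
  (-0.0028+0.0140i)·(-0.0081-0.0388i)  (+0.0304+0.1895i)·(+0.0406-0.1668i)  (+0.4726+0.8319i)·(+0.2468-0.3033i)  (-0.1661-0.1389i)·(+0.3726-0.1772i)  (+0.0240+0.0085i)·(-0.0887+0.0000i)  (-0.0020+0.0000i)·(-0.3726-0.1772i)  (+0.0001-0.0000i)·(+0.2468+0.3033i)  (-0.0000+0.0000i)·(-0.0406-0.1668i)  (+0.0000-0.0000i)·(-0.0081+0.0388i)
Y_4^-2(R⁻¹ n̂) = +0.314561+0.041895i

Re=0.3146 Im=0.0419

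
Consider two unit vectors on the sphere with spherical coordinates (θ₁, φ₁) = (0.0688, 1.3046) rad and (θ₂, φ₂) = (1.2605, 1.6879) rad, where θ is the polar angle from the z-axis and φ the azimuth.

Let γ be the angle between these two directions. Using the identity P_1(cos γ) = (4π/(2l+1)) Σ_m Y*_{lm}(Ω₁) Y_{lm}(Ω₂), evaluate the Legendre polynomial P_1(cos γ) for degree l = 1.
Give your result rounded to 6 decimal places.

0.365331

Summing Y*_{l m}(θ₁,φ₁)·Y_{l m}(θ₂,φ₂) over m ∈ [−1, 1]; prefactor 4π/(2·1+1) = 4.188790:
  [-1]  conj(Y_{1,-1})(Ω₁) = +0.006248+0.022915i ; Y_{1,-1}(Ω₂) = -0.038438-0.326741i ; Δ = +0.007247-0.002922i
  [+0]  conj(Y_{1,0})(Ω₁) = +0.487447-0.000000i ; Y_{1,0}(Ω₂) = +0.149190+0.000000i ; Δ = +0.072722+0.000000i
  [+1]  conj(Y_{1,1})(Ω₁) = -0.006248+0.022915i ; Y_{1,1}(Ω₂) = +0.038438-0.326741i ; Δ = +0.007247+0.002922i
Total Σ_m = +0.087216+0.000000i. Multiply by 4.188790: +0.365331+0.000000i. P_1(cos γ) = 0.365331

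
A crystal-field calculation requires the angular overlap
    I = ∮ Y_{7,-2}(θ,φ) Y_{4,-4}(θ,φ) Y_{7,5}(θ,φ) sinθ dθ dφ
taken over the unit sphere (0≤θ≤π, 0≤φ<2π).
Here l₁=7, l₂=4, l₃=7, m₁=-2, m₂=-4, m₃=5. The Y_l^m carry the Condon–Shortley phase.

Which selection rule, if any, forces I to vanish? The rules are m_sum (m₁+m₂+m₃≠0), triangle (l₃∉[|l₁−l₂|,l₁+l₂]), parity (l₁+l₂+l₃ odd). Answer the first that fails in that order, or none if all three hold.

m_sum

azimuthal sum: -2 − 4 + 5 = -1  ✗
3 ≤ 7 ≤ 11 (triangle on l)
L = 7 + 4 + 7 = 18 (even)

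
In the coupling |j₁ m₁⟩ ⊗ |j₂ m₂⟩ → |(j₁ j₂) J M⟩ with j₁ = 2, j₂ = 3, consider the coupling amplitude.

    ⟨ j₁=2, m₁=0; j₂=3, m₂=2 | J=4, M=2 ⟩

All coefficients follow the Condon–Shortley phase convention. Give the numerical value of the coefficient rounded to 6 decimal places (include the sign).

−√(12/35) = -0.585540

j₁+j₂−J=1  J+j₁−j₂=3  J−j₁+j₂=5  j₁+j₂+J+1=10
(j₁±m₁, j₂±m₂, J±M) = (2,2,5,1,6,2)
P² = 8640/7
sum k=0..1:
  [0] +1/240 = 1/240
  [1] −1/48 = -1/48
S = -1/60
C² = P²·S² = 12/35 ; C = -0.585540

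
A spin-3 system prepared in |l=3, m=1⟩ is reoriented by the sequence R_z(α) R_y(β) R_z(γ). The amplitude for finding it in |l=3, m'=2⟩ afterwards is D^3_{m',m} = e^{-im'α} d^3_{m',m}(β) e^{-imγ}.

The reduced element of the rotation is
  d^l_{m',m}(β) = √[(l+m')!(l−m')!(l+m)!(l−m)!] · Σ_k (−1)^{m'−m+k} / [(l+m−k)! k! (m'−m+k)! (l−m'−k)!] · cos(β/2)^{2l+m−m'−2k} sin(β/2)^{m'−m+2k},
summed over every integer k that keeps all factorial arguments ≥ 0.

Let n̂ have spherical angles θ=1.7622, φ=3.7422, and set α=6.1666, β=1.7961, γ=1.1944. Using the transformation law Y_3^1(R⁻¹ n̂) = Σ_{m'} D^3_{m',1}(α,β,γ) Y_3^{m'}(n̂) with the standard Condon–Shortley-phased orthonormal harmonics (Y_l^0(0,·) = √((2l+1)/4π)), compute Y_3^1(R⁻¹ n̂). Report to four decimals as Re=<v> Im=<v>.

Need the full column D^3_{m',1} for m'=−3..3 at α=6.1666, β=1.7961, γ=1.1944.
cos(β/2)=0.623136, sin(β/2)=0.782113
d^3_{-3,1}: single k=4 term ⇒ +0.562717;  D = +0.014989-0.562518i
d^3_{-2,1}: k∈[3..4] ⇒ +0.732130 -0.576675 = +0.155455;  D = +0.022189-0.153863i
d^3_{-1,1}: k∈[2..4] ⇒ +0.553379 -1.162344 +0.228885 = -0.380080;  D = -0.097642+0.367324i
d^3_{0,1}: k∈[1..3] ⇒ +0.254551 -1.203012 +0.631716 = -0.316744;  D = -0.116426+0.294571i
d^3_{1,1}: k∈[0..2] ⇒ +0.058546 -0.737839 +0.871758 = +0.192465;  D = +0.091085-0.169548i
d^3_{2,1}: k∈[0..1] ⇒ -0.232373 +0.732130 = +0.499757;  D = +0.286117-0.409749i
d^3_{3,1}: single k=0 term ⇒ +0.357205;  D = +0.237183-0.267094i
Y_3^{m'}(θ=1.7622,φ=3.7422) and Σ D·Y over m':
  (+0.0150-0.5625i)·(+0.0904+0.3843i)  (+0.0222-0.1539i)·(-0.0677+0.1747i)  (-0.0976+0.3673i)·(+0.2144-0.1469i)  (-0.1164+0.2946i)·(+0.2001+0.0000i)  (+0.0911-0.1695i)·(-0.2144-0.1469i)  (+0.2861-0.4097i)·(-0.0677-0.1747i)  (+0.2372-0.2671i)·(-0.0904+0.3843i)
Y_3^1(R⁻¹ n̂) = +0.198433+0.237250i

Re=0.1984 Im=0.2373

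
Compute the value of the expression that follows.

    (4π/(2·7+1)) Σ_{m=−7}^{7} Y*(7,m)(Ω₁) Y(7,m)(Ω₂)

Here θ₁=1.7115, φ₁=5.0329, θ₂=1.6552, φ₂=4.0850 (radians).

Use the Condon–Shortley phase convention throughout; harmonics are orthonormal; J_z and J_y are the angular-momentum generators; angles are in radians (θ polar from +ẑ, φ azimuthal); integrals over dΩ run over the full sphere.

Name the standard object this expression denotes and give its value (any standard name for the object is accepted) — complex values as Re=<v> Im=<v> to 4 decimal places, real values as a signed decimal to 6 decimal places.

Legendre polynomial (addition theorem), +0.323311

This sum is the spherical-harmonic addition theorem: it equals the Legendre polynomial P_l(cos γ) of the angle γ between the two directions.
Addition theorem: P_7(cos γ) = (4π/15) Σ_m Y*_{lm}(Ω₁) Y_{lm}(Ω₂), m = −7…7:
  term(m=-7) = (0.213538, 0.078460)   from Y*(Ω₁)=(-0.364812, -0.290679), Y(Ω₂)=(-0.462851, 0.153726)
  term(m=-6) = (0.031591, -0.021417)   from Y*(Ω₁)=(-0.085294, 0.232026), Y(Ω₂)=(-0.125409, -0.090051)
  term(m=-5) = (0.002305, -0.084988)   from Y*(Ω₁)=(-0.259752, -0.008252), Y(Ω₂)=(0.001520, 0.327138)
  term(m=-4) = (-0.038320, -0.029131)   from Y*(Ω₁)=(0.077293, 0.260198), Y(Ω₂)=(-0.143080, 0.104768)
  term(m=-3) = (-0.050117, 0.015387)   from Y*(Ω₁)=(-0.154752, 0.107990), Y(Ω₂)=(0.264457, 0.085113)
  term(m=-2) = (-0.016497, 0.048958)   from Y*(Ω₁)=(0.222258, 0.165835), Y(Ω₂)=(0.057899, 0.177075)
  term(m=-1) = (0.024183, 0.033667)   from Y*(Ω₁)=(-0.050472, 0.152044), Y(Ω₂)=(0.151894, -0.209474)
  term(m=+0) = (0.052556, 0.000000)   from Y*(Ω₁)=(0.278376, -0.000000), Y(Ω₂)=(0.188794, 0.000000)
  term(m=+1) = (0.024183, -0.033667)   from Y*(Ω₁)=(0.050472, 0.152044), Y(Ω₂)=(-0.151894, -0.209474)
  term(m=+2) = (-0.016497, -0.048958)   from Y*(Ω₁)=(0.222258, -0.165835), Y(Ω₂)=(0.057899, -0.177075)
  term(m=+3) = (-0.050117, -0.015387)   from Y*(Ω₁)=(0.154752, 0.107990), Y(Ω₂)=(-0.264457, 0.085113)
  term(m=+4) = (-0.038320, 0.029131)   from Y*(Ω₁)=(0.077293, -0.260198), Y(Ω₂)=(-0.143080, -0.104768)
  term(m=+5) = (0.002305, 0.084988)   from Y*(Ω₁)=(0.259752, -0.008252), Y(Ω₂)=(-0.001520, 0.327138)
  term(m=+6) = (0.031591, 0.021417)   from Y*(Ω₁)=(-0.085294, -0.232026), Y(Ω₂)=(-0.125409, 0.090051)
  term(m=+7) = (0.213538, -0.078460)   from Y*(Ω₁)=(0.364812, -0.290679), Y(Ω₂)=(0.462851, 0.153726)
Total Σ_m = (0.385924, 0.000000). Multiply by 0.837758: (0.323311, 0.000000). P_7(cos γ) = 0.323311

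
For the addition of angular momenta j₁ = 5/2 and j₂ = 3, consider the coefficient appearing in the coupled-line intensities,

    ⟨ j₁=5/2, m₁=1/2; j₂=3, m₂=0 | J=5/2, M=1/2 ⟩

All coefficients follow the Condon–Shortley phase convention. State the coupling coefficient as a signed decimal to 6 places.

-0.276026  (= −√(8/105))

triangle: 3!×2!×3!/9! = 72/362880
(j±m)!: 3!×2!×3!×3!×3!×2! = 5184
prefactor² = (2J+1)×Δ×N² = 216/35
  k=0: +1/(0!×3!×2!×3!×0!×0!) = 1/72
  k=1: −1/(1!×2!×1!×2!×1!×1!) = -1/4
  k=2: +1/(2!×1!×0!×1!×2!×2!) = 1/8
Σ = -1/9  ⇒  CG² = 216/35×(-1/9)² = 8/105
CG = −√(8/105) = -0.276026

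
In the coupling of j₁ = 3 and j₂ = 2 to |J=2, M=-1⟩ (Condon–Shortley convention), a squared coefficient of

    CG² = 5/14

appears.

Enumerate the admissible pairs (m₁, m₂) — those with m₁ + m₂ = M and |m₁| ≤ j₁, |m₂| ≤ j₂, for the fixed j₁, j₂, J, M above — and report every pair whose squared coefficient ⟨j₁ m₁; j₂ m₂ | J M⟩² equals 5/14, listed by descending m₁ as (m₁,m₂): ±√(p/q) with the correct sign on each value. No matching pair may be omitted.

Admissible pairs with m₁+m₂ = M = -1: (-3,2), (-2,1), (-1,0), (0,-1), (1,-2)
  (m₁,m₂)=(1,-2): CG² = 3/14, CG = +√(3/14)
  (m₁,m₂)=(0,-1): CG² = 2/7, CG = −√(2/7)
  (m₁,m₂)=(-1,0): CG² = 1/7, CG = +√(1/7)
  (m₁,m₂)=(-2,1): CG² = 0/1, CG = 0
  (m₁,m₂)=(-3,2): CG² = 5/14, CG = −√(5/14)   ← matches the target
Pairs with CG² = 5/14: (-3,2): −√(5/14)

(-3,2): −√(5/14)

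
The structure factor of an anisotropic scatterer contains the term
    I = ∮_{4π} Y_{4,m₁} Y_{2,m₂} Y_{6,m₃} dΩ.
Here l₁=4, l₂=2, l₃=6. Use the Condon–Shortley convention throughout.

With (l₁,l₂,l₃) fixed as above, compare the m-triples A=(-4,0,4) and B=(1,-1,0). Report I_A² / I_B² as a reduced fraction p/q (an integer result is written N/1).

Same 4,2,6: normalisation and zero-m 3j drop out of the ratio.
A: Δ: 0! 8! 4! / 13! → 1/6435; sum: t=0:+1/161280 = 1/161280; 3j²(4 2 6; -4 0 4) = Δ·Π!·Σ² = 1/143  (sign +1)
B: Δ: 0! 8! 4! / 13! → 1/6435; sum: t=0:+1/4320 = 1/4320; 3j²(4 2 6; 1 -1 0) = Δ·Π!·Σ² = 8/429  (sign +1)
I_A²/I_B² = (1/143)/(8/429) = 3/8

3/8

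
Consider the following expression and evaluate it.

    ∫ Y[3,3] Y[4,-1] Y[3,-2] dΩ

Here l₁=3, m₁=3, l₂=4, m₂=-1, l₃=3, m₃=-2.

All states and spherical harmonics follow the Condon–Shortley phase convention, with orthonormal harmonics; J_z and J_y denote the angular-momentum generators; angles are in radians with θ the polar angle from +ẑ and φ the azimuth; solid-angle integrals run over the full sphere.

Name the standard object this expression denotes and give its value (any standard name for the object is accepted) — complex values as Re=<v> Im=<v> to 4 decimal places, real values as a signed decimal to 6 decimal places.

This is a Gaunt coefficient — the integral of a triple product of spherical harmonics over the sphere.
Checks pass: Σm=0; 10 even; l₃=3∈[1,7].
(2·3+1)(2·4+1)(2·3+1) = 441
Δ: 4! 2! 4! / 11! → 1/34650
sum: t=1:−1/72 t=2:+1/16 t=3:−1/72 = 5/144
3j²(3 4 3; 0 0 0) = Δ·Π!·Σ² = 2/77  (sign -1)
sum: t=0:+1/288 = 1/288
3j²(3 4 3; 3 -1 -2) = Δ·Π!·Σ² = 5/231  (sign -1)
combine: 4πI² = 441·2/77·5/231 = 30/121
take √, sign +1: I = 0.14046335

Gaunt coefficient, +0.140463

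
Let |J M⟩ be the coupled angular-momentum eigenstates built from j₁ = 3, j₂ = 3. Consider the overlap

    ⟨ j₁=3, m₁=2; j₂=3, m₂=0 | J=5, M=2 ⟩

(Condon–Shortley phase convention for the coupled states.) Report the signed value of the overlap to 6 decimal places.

+√(1/3) = +0.577350

√[11·1!5!5!/12! · 5!1!3!3!7!3!] = √(43200)
  +(−1)^0/∏(0,1,1,3,4,2)! = 1/288  (running 1/288)
  +(−1)^1/∏(1,0,0,2,5,3)! = -1/1440  (running 1/360)
⟨..|..⟩ = √(43200)·(1/360) = +0.577350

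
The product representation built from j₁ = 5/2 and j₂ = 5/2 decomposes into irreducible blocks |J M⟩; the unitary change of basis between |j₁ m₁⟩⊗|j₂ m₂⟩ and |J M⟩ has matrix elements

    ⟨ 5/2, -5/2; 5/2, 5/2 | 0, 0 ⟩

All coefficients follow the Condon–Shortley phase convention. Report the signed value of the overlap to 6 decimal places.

j₁+j₂−J=5  J+j₁−j₂=0  J−j₁+j₂=0  j₁+j₂+J+1=6
(j₁±m₁, j₂±m₂, J±M) = (0,5,5,0,0,0)
P² = 2400
sum k=5..5:
  [5] −1/120 = -1/120
S = -1/120
C² = P²·S² = 1/6 ; C = -0.408248

−√(1/6) = -0.408248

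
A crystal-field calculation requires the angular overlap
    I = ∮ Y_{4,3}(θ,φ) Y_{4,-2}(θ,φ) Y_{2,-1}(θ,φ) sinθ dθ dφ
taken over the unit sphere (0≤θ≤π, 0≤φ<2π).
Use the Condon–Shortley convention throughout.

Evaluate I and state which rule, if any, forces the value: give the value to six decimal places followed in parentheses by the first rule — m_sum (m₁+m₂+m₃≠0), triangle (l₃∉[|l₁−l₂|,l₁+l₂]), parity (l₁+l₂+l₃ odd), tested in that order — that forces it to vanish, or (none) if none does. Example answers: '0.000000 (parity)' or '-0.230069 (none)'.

-0.187702 (none)

Rules hold: Σm=0, L=10 even, 0≤2≤8.
N = 9·9·5 = 405
Δ = 6!·2!·2!/11! = 1/13860
Racah Σ t=2..4: t=2:+1/192 t=3:−1/36 t=4:+1/192 = -5/288
⇒ 3j(4 4 2; 0 0 0)² = 20/693, sgn -1
Racah Σ t=0..1: t=0:+1/1440 t=1:−1/240 = -1/288
⇒ 3j(4 4 2; 3 -2 -1)² = 5/132, sgn +1
4πI² = N·(3j₀)²·(3jₘ)² = 375/847
I = -1·√(0.442739/4π) = -0.18770204
No selection rule forces the value: the integral is nonzero (none).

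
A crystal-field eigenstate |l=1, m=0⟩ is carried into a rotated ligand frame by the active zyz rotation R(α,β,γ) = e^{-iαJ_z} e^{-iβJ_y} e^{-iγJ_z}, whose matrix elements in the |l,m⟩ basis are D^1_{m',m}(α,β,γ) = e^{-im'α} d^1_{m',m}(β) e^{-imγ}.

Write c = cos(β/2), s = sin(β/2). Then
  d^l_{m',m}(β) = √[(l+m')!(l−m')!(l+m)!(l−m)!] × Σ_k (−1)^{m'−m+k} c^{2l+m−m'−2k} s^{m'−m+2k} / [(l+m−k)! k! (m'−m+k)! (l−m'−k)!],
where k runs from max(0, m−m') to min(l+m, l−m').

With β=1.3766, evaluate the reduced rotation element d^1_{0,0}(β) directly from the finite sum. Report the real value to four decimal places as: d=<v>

d=0.1930

d^1_{0,0}(β=1.3766) via the finite sum:
Half-angle: c=0.772327, s=0.635225. N=√(1·1·1·1)=1.000000
k∈{0,1} keeps every argument non-negative
  k=0: (−1)^0·1.0000/(1)·0.7723^2·0.6352^0 = +0.596489
  k=1: (−1)^1·1.0000/(1)·0.7723^0·0.6352^2 = -0.403511
d^1_{0,0}(1.3766) = +0.596489 -0.403511 = +0.192978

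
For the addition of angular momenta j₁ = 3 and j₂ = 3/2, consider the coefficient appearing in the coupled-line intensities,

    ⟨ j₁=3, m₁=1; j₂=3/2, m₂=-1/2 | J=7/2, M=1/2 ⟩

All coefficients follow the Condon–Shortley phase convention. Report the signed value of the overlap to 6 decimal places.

+√(2/7) ≈ +0.534522

j₁+j₂−J=1  J+j₁−j₂=5  J−j₁+j₂=2  j₁+j₂+J+1=9
(j₁±m₁, j₂±m₂, J±M) = (4,2,1,2,4,3)
P² = 512/7
sum k=0..1:
  [0] +1/12 = 1/12
  [1] −1/48 = -1/48
S = 1/16
C² = P²·S² = 2/7 ; C = +0.534522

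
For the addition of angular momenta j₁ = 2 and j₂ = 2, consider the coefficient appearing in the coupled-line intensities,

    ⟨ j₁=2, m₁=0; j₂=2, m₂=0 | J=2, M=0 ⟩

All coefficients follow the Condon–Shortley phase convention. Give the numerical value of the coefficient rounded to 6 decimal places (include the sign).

√[5·2!2!2!/7! · 2!2!2!2!2!2!] = √(32/63)
  +(−1)^0/∏(0,2,2,2,0,0)! = 1/8  (running 1/8)
  +(−1)^1/∏(1,1,1,1,1,1)! = -1  (running -7/8)
  +(−1)^2/∏(2,0,0,0,2,2)! = 1/8  (running -3/4)
⟨..|..⟩ = √(32/63)·(-3/4) = -0.534522

−√(2/7) = -0.534522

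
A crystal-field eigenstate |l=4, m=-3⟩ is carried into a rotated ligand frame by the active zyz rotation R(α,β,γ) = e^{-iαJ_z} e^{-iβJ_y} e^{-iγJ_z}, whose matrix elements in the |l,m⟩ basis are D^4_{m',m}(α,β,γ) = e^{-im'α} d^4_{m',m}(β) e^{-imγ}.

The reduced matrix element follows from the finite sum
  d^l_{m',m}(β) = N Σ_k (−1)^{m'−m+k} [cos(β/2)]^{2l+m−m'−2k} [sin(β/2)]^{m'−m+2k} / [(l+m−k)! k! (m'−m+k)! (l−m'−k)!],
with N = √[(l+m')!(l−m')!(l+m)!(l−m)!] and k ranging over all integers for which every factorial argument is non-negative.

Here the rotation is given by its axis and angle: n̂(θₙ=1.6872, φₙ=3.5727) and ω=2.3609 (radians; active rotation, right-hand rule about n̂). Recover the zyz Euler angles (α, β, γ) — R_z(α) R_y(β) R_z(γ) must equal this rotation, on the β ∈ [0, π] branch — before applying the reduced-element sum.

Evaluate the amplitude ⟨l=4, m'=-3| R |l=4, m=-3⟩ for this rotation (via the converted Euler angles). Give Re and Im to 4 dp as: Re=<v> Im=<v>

Axis–angle → zyz. n̂ = (sinθₙcosφₙ, sinθₙsinφₙ, cosθₙ) = (-0.902355, -0.415049, -0.116141), ω = 2.3609.
R = I cosω + sinω [n̂]ₓ + (1−cosω) n̂n̂ᵀ gives
  R = [+0.682281, +0.722329, -0.112846; +0.558855, -0.415778, +0.717502; +0.471353, -0.552602, -0.687355]
β = atan2(√(R₁₃²+R₂₃²), R₃₃) = 2.328637; α = atan2(R₂₃, R₁₃) mod 2π = 1.726795; γ = atan2(R₃₂, −R₃₁) mod 2π = 4.006173
Split into d^4_{-3,-3}(β=2.3286) × two z-phases.
With c≡cos(β/2)=0.395377 and s≡sin(β/2)=0.918519, N=[1·5040·1·5040]^{1/2}=5040.000000
The bounds max(0,m−m')=0 and min(l+m,l−m')=1 give 2 terms
  k=0: (−1)^0·5040.0000/(5040)·0.3954^8·0.9185^0 = +0.000597
  k=1: (−1)^1·5040.0000/(720)·0.3954^6·0.9185^2 = -0.022560
d^4_{-3,-3}(2.3286) = +0.000597 -0.022560 = -0.021963
Attach z-rotation phases: D = e^{-i(-3)(1.7268)}·(-0.021963)·e^{-i(-3)(4.0062)} = +0.001752+0.021893i

Re=0.0018 Im=0.0219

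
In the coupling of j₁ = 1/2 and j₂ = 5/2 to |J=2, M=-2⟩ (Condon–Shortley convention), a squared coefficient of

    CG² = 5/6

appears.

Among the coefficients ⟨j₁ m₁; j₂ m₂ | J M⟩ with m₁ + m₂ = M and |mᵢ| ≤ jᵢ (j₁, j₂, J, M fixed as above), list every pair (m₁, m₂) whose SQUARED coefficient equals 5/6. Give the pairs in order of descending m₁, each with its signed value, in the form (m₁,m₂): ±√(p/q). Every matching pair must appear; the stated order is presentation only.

Admissible pairs with m₁+m₂ = M = -2: (-1/2,-3/2), (1/2,-5/2)
  (m₁,m₂)=(1/2,-5/2): CG² = 5/6, CG = +√(5/6)   ← matches the target
  (m₁,m₂)=(-1/2,-3/2): CG² = 1/6, CG = −√(1/6)
Pairs with CG² = 5/6: (1/2,-5/2): +√(5/6)

(1/2,-5/2): +√(5/6)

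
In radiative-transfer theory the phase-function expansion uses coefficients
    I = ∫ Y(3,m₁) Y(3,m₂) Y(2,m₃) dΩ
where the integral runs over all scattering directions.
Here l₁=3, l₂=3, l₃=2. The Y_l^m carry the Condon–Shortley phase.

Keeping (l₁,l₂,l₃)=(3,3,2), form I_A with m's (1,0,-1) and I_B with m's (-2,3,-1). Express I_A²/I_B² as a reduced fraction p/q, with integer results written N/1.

Shared (l₁,l₂,l₃)=(3,3,2): N and (l;000)² cancel in I_A²/I_B².
A: Δ = 4!·2!·2!/9! = 1/3780; Racah Σ t=1..2: t=1:−1/12 t=2:+1/8 = 1/24; ⇒ 3j(3 3 2; 1 0 -1)² = 1/210, sgn -1
B: Δ = 4!·2!·2!/9! = 1/3780; Racah Σ t=4..4: t=4:+1/48 = 1/48; ⇒ 3j(3 3 2; -2 3 -1)² = 5/84, sgn -1
I_A²/I_B² = (1/210)/(5/84) = 2/25

2/25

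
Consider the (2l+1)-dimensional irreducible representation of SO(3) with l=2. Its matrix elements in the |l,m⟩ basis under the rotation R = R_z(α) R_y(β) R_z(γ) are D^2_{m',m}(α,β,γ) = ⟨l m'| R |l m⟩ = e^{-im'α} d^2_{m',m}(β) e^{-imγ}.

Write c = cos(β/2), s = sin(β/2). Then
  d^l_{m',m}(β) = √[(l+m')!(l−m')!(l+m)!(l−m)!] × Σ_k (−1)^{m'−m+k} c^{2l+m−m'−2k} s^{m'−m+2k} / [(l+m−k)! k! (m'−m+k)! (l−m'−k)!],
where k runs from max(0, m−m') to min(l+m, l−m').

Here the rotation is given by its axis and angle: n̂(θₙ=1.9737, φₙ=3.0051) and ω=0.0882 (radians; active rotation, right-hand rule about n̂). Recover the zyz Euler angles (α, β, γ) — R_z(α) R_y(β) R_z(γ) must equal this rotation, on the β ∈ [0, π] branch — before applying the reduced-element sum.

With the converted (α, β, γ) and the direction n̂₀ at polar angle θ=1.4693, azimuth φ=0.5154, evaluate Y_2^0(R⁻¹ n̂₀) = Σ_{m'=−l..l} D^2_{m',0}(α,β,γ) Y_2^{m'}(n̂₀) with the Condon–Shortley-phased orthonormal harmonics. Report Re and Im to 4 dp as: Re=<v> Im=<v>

Re=-0.2938 Im=0.0000

Axis–angle → zyz. n̂ = (sinθₙcosφₙ, sinθₙsinφₙ, cosθₙ) = (-0.911370, +0.125174, -0.392091), ω = 0.0882.
R = I cosω + sinω [n̂]ₓ + (1−cosω) n̂n̂ᵀ gives
  R = [+0.999342, +0.034094, +0.012415; -0.034981, +0.996174, +0.080088; -0.009637, -0.080469, +0.996710]
β = atan2(√(R₁₃²+R₂₃²), R₃₃) = 0.081133; α = atan2(R₂₃, R₁₃) mod 2π = 1.417003; γ = atan2(R₃₂, −R₃₁) mod 2π = 4.831581
Need the full column D^2_{m',0} for m'=−2..2 at α=1.4170, β=0.0811, γ=4.8316.
cos(β/2)=0.999177, sin(β/2)=0.040556
d^2_{-2,0}: single k=2 term ⇒ +0.004022;  D = -0.003833+0.001218i
d^2_{-1,0}: k∈[1..2] ⇒ +0.099096 -0.000163 = +0.098932;  D = +0.015155+0.097765i
d^2_{0,0}: k∈[0..2] ⇒ +0.996713 -0.006568 +0.000003 = +0.990148;  D = +0.990148+0.000000i
d^2_{1,0}: k∈[0..1] ⇒ -0.099096 +0.000163 = -0.098932;  D = -0.015155+0.097765i
d^2_{2,0}: single k=0 term ⇒ +0.004022;  D = -0.003833-0.001218i
Y_2^{m'}(θ=1.4693,φ=0.5154) and Σ D·Y over m':
  (-0.0038+0.0012i)·(+0.1966-0.3279i)  (+0.0152+0.0978i)·(+0.0678-0.0384i)  (+0.9901+0.0000i)·(-0.3057+0.0000i)  (-0.0152+0.0978i)·(-0.0678-0.0384i)  (-0.0038-0.0012i)·(+0.1966+0.3279i)
Y_2^0(R⁻¹ n̂) = -0.293816-0.000000i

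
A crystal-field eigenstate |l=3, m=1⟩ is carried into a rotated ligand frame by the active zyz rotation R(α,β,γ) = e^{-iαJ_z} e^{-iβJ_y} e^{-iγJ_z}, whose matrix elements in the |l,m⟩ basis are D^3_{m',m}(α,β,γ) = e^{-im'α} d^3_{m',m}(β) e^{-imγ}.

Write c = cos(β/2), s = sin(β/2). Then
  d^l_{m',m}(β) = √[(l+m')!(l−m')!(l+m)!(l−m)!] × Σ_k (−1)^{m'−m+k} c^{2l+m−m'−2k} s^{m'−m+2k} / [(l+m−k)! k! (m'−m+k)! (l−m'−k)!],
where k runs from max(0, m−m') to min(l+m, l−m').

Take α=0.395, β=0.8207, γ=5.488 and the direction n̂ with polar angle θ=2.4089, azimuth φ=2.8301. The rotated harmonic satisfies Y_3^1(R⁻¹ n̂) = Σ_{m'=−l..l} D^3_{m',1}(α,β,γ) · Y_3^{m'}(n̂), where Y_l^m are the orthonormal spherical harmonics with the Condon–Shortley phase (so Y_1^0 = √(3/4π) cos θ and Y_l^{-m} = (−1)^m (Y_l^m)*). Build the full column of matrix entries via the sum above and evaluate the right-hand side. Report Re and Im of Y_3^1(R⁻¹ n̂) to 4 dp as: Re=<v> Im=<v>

Re=0.1592 Im=-0.4115

Need the full column D^3_{m',1} for m'=−3..3 at α=0.3950, β=0.8207, γ=5.4880.
cos(β/2)=0.916981, sin(β/2)=0.398930
d^3_{-3,1}: single k=4 term ⇒ +0.082481;  D = -0.032832+0.075665i
d^3_{-2,1}: k∈[3..4] ⇒ +0.309601 -0.029299 = +0.280303;  D = -0.004033+0.280274i
d^3_{-1,1}: k∈[2..4] ⇒ +0.675130 -0.170372 +0.004031 = +0.508788;  D = +0.189009+0.472378i
d^3_{0,1}: k∈[1..3] ⇒ +0.895963 -0.508726 +0.032095 = +0.419331;  D = +0.293596+0.299400i
d^3_{1,1}: k∈[0..2] ⇒ +0.594515 -0.900173 +0.127779 = -0.177879;  D = -0.163824-0.069300i
d^3_{2,1}: k∈[0..1] ⇒ -0.817898 +0.309601 = -0.508297;  D = -0.508290-0.002636i
d^3_{3,1}: single k=0 term ⇒ +0.435794;  D = +0.403101-0.165609i
Y_3^{m'}(θ=2.4089,φ=2.8301) and Σ D·Y over m':
  (-0.0328+0.0757i)·(-0.0742-0.1004i)  (-0.0040+0.2803i)·(-0.2760-0.1983i)  (+0.1890+0.4724i)·(-0.3628-0.1168i)  (+0.2936+0.2994i)·(+0.0657+0.0000i)  (-0.1638-0.0693i)·(+0.3628-0.1168i)  (-0.5083-0.0026i)·(-0.2760+0.1983i)  (+0.4031-0.1656i)·(+0.0742-0.1004i)
Y_3^1(R⁻¹ n̂) = +0.159221-0.411489i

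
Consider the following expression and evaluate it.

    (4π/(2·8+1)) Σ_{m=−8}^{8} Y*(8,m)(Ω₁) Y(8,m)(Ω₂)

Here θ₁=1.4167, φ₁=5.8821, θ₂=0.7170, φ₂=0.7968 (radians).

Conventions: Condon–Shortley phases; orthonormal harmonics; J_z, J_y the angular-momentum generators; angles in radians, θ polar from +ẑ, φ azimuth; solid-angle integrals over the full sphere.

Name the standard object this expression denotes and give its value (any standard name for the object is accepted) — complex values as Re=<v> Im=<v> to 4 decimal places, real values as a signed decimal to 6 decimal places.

This sum is the spherical-harmonic addition theorem: it equals the Legendre polynomial P_l(cos γ) of the angle γ between the two directions.
Term-by-term m-sum for l=8 (normalisation 4π/17 = 0.739198):
  m=-8: Y*=-0.467494+0.031411i  Y=+0.017846-0.001632i  product -0.008292+0.001324i
  m=-7: Y*=-0.275027-0.095433i  Y=+0.062594+0.053323i  product -0.012126-0.020639i
  m=-6: Y*=+0.168087+0.151969i  Y=+0.015586+0.227469i  product -0.031948+0.040603i
  m=-5: Y*=+0.131042+0.282274i  Y=-0.276106+0.309529i  product -0.123554-0.037376i
  m=-4: Y*=-0.004582-0.136538i  Y=-0.454418+0.020739i  product +0.004914+0.061950i
  m=-3: Y*=+0.111977-0.290823i  Y=-0.111657-0.104269i  product -0.042827+0.020797i
  m=-2: Y*=-0.065696+0.067938i  Y=+0.006938+0.304217i  product -0.021124-0.019515i
  m=-1: Y*=-0.285047+0.120881i  Y=-0.220340+0.225423i  product +0.035558-0.090891i
  m=+0: Y*=+0.081850-0.000000i  Y=+0.214813+0.000000i  product +0.017582+0.000000i
  m=+1: Y*=+0.285047+0.120881i  Y=+0.220340+0.225423i  product +0.035558+0.090891i
  m=+2: Y*=-0.065696-0.067938i  Y=+0.006938-0.304217i  product -0.021124+0.019515i
  m=+3: Y*=-0.111977-0.290823i  Y=+0.111657-0.104269i  product -0.042827-0.020797i
  m=+4: Y*=-0.004582+0.136538i  Y=-0.454418-0.020739i  product +0.004914-0.061950i
  m=+5: Y*=-0.131042+0.282274i  Y=+0.276106+0.309529i  product -0.123554+0.037376i
  m=+6: Y*=+0.168087-0.151969i  Y=+0.015586-0.227469i  product -0.031948-0.040603i
  m=+7: Y*=+0.275027-0.095433i  Y=-0.062594+0.053323i  product -0.012126+0.020639i
  m=+8: Y*=-0.467494-0.031411i  Y=+0.017846+0.001632i  product -0.008292-0.001324i
Total Σ_m = -0.381215+0.000000i. Multiply by 0.739198: -0.281794+0.000000i. P_8(cos γ) = -0.281794

Legendre polynomial (addition theorem), -0.281794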